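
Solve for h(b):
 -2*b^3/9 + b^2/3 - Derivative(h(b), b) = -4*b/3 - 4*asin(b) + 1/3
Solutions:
 h(b) = C1 - b^4/18 + b^3/9 + 2*b^2/3 + 4*b*asin(b) - b/3 + 4*sqrt(1 - b^2)


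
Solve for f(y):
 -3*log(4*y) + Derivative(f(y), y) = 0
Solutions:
 f(y) = C1 + 3*y*log(y) - 3*y + y*log(64)


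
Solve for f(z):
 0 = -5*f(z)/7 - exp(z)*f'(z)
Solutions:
 f(z) = C1*exp(5*exp(-z)/7)


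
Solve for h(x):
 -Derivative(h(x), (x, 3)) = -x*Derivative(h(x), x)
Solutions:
 h(x) = C1 + Integral(C2*airyai(x) + C3*airybi(x), x)


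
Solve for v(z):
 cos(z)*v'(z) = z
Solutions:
 v(z) = C1 + Integral(z/cos(z), z)


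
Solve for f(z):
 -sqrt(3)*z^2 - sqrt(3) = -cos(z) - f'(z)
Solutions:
 f(z) = C1 + sqrt(3)*z^3/3 + sqrt(3)*z - sin(z)


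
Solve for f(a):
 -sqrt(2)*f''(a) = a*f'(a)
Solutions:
 f(a) = C1 + C2*erf(2^(1/4)*a/2)


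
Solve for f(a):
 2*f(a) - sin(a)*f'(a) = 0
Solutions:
 f(a) = C1*(cos(a) - 1)/(cos(a) + 1)


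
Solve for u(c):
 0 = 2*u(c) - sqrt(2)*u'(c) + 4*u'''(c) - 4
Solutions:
 u(c) = C1*exp(3^(1/3)*c*(sqrt(2)*3^(1/3)/(sqrt(6)*sqrt(54 - sqrt(2)) + 18)^(1/3) + (sqrt(6)*sqrt(54 - sqrt(2)) + 18)^(1/3))/12)*sin(3^(1/6)*c*(-3*sqrt(2)/(sqrt(6)*sqrt(54 - sqrt(2)) + 18)^(1/3) + 3^(2/3)*(sqrt(6)*sqrt(54 - sqrt(2)) + 18)^(1/3))/12) + C2*exp(3^(1/3)*c*(sqrt(2)*3^(1/3)/(sqrt(6)*sqrt(54 - sqrt(2)) + 18)^(1/3) + (sqrt(6)*sqrt(54 - sqrt(2)) + 18)^(1/3))/12)*cos(3^(1/6)*c*(-3*sqrt(2)/(sqrt(6)*sqrt(54 - sqrt(2)) + 18)^(1/3) + 3^(2/3)*(sqrt(6)*sqrt(54 - sqrt(2)) + 18)^(1/3))/12) + C3*exp(-3^(1/3)*c*(sqrt(2)*3^(1/3)/(sqrt(6)*sqrt(54 - sqrt(2)) + 18)^(1/3) + (sqrt(6)*sqrt(54 - sqrt(2)) + 18)^(1/3))/6) + 2


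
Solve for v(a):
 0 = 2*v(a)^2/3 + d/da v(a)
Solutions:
 v(a) = 3/(C1 + 2*a)


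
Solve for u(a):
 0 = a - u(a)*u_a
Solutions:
 u(a) = -sqrt(C1 + a^2)
 u(a) = sqrt(C1 + a^2)


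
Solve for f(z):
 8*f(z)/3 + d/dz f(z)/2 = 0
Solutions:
 f(z) = C1*exp(-16*z/3)


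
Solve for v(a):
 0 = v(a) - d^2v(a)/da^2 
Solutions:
 v(a) = C1*exp(-a) + C2*exp(a)


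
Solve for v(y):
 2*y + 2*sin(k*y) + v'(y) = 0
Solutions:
 v(y) = C1 - y^2 + 2*cos(k*y)/k


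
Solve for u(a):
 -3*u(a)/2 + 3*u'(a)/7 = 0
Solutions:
 u(a) = C1*exp(7*a/2)


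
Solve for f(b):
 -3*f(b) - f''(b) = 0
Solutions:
 f(b) = C1*sin(sqrt(3)*b) + C2*cos(sqrt(3)*b)


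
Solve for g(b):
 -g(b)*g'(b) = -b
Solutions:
 g(b) = -sqrt(C1 + b^2)
 g(b) = sqrt(C1 + b^2)


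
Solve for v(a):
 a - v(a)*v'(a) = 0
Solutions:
 v(a) = -sqrt(C1 + a^2)
 v(a) = sqrt(C1 + a^2)


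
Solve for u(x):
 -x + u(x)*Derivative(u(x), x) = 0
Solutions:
 u(x) = -sqrt(C1 + x^2)
 u(x) = sqrt(C1 + x^2)


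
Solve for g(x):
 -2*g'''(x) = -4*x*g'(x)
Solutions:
 g(x) = C1 + Integral(C2*airyai(2^(1/3)*x) + C3*airybi(2^(1/3)*x), x)


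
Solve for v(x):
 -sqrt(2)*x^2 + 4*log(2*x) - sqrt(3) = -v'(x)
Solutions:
 v(x) = C1 + sqrt(2)*x^3/3 - 4*x*log(x) - x*log(16) + sqrt(3)*x + 4*x


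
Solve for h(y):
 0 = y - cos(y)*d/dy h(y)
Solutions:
 h(y) = C1 + Integral(y/cos(y), y)


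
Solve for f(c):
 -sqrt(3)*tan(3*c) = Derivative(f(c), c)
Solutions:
 f(c) = C1 + sqrt(3)*log(cos(3*c))/3


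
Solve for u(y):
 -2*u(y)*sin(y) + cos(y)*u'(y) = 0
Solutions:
 u(y) = C1/cos(y)^2


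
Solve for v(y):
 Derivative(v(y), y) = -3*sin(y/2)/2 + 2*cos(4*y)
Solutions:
 v(y) = C1 + sin(4*y)/2 + 3*cos(y/2)


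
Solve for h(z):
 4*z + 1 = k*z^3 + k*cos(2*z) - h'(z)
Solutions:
 h(z) = C1 + k*z^4/4 + k*sin(2*z)/2 - 2*z^2 - z


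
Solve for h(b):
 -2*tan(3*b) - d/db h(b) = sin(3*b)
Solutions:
 h(b) = C1 + 2*log(cos(3*b))/3 + cos(3*b)/3


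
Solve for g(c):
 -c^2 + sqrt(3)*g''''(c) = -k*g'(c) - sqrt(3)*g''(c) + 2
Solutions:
 g(c) = C1 + C2*exp(2^(1/3)*c*(2^(1/3)*sqrt(3)*(3*k + sqrt(9*k^2 + 4))^(1/3)/12 - 2^(1/3)*I*(3*k + sqrt(9*k^2 + 4))^(1/3)/4 + 2/((-sqrt(3) + 3*I)*(3*k + sqrt(9*k^2 + 4))^(1/3)))) + C3*exp(2^(1/3)*c*(2^(1/3)*sqrt(3)*(3*k + sqrt(9*k^2 + 4))^(1/3)/12 + 2^(1/3)*I*(3*k + sqrt(9*k^2 + 4))^(1/3)/4 - 2/((sqrt(3) + 3*I)*(3*k + sqrt(9*k^2 + 4))^(1/3)))) + C4*exp(2^(1/3)*sqrt(3)*c*(-2^(1/3)*(3*k + sqrt(9*k^2 + 4))^(1/3) + 2/(3*k + sqrt(9*k^2 + 4))^(1/3))/6) + c^3/(3*k) - sqrt(3)*c^2/k^2 + 2*c/k + 6*c/k^3


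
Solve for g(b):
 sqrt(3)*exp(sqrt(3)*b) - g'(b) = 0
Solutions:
 g(b) = C1 + exp(sqrt(3)*b)


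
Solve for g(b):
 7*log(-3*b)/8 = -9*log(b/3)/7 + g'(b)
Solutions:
 g(b) = C1 + 121*b*log(b)/56 + b*(-121 - 23*log(3) + 49*I*pi)/56


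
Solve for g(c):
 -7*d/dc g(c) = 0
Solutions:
 g(c) = C1


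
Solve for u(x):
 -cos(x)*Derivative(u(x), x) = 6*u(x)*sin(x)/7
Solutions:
 u(x) = C1*cos(x)^(6/7)


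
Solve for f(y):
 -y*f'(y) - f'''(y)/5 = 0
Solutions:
 f(y) = C1 + Integral(C2*airyai(-5^(1/3)*y) + C3*airybi(-5^(1/3)*y), y)


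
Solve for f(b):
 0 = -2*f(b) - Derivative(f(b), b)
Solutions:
 f(b) = C1*exp(-2*b)


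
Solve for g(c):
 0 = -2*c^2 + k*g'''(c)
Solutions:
 g(c) = C1 + C2*c + C3*c^2 + c^5/(30*k)


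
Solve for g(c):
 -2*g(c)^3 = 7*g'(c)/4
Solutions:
 g(c) = -sqrt(14)*sqrt(-1/(C1 - 8*c))/2
 g(c) = sqrt(14)*sqrt(-1/(C1 - 8*c))/2


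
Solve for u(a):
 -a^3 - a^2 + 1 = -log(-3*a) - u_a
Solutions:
 u(a) = C1 + a^4/4 + a^3/3 - a*log(-a) - a*log(3)


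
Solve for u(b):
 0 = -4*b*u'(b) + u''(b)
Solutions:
 u(b) = C1 + C2*erfi(sqrt(2)*b)


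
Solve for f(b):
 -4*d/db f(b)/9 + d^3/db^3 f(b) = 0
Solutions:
 f(b) = C1 + C2*exp(-2*b/3) + C3*exp(2*b/3)


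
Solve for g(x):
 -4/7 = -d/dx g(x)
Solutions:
 g(x) = C1 + 4*x/7


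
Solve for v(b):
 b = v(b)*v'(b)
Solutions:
 v(b) = -sqrt(C1 + b^2)
 v(b) = sqrt(C1 + b^2)


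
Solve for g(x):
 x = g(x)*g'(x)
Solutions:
 g(x) = -sqrt(C1 + x^2)
 g(x) = sqrt(C1 + x^2)


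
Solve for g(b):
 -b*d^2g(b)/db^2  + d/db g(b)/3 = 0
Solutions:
 g(b) = C1 + C2*b^(4/3)


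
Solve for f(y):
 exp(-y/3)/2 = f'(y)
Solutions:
 f(y) = C1 - 3*exp(-y/3)/2


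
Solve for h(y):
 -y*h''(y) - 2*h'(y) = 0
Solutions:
 h(y) = C1 + C2/y


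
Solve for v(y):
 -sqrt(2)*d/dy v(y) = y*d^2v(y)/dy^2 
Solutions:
 v(y) = C1 + C2*y^(1 - sqrt(2))


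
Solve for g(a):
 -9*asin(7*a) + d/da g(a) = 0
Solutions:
 g(a) = C1 + 9*a*asin(7*a) + 9*sqrt(1 - 49*a^2)/7


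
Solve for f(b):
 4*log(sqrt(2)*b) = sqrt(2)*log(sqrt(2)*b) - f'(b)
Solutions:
 f(b) = C1 - 4*b*log(b) + sqrt(2)*b*log(b) - sqrt(2)*b + b*log(2^(-2 + sqrt(2)/2)) + 4*b


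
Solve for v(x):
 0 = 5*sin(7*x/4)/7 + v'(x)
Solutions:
 v(x) = C1 + 20*cos(7*x/4)/49


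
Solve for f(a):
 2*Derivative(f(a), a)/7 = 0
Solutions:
 f(a) = C1


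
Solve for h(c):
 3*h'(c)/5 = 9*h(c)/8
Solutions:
 h(c) = C1*exp(15*c/8)


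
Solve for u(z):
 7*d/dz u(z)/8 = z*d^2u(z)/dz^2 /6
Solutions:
 u(z) = C1 + C2*z^(25/4)


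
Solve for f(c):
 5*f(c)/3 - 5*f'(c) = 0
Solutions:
 f(c) = C1*exp(c/3)


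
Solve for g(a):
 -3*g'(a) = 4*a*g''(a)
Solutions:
 g(a) = C1 + C2*a^(1/4)


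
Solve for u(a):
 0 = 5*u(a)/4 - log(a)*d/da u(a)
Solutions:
 u(a) = C1*exp(5*li(a)/4)


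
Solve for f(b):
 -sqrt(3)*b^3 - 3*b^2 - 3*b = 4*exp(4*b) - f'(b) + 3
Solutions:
 f(b) = C1 + sqrt(3)*b^4/4 + b^3 + 3*b^2/2 + 3*b + exp(4*b)


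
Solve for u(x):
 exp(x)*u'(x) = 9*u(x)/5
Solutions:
 u(x) = C1*exp(-9*exp(-x)/5)


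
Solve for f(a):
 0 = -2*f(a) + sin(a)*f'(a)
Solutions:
 f(a) = C1*(cos(a) - 1)/(cos(a) + 1)


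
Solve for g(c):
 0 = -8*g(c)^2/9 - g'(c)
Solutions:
 g(c) = 9/(C1 + 8*c)


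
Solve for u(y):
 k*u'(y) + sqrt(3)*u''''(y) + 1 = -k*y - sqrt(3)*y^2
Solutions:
 u(y) = C1 + C2*exp(3^(5/6)*y*(-k)^(1/3)/3) + C3*exp(y*(-k)^(1/3)*(-3^(5/6) + 3*3^(1/3)*I)/6) + C4*exp(-y*(-k)^(1/3)*(3^(5/6) + 3*3^(1/3)*I)/6) - y^2/2 - sqrt(3)*y^3/(3*k) - y/k


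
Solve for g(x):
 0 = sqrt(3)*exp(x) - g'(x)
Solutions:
 g(x) = C1 + sqrt(3)*exp(x)


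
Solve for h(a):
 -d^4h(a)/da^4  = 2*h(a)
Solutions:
 h(a) = (C1*sin(2^(3/4)*a/2) + C2*cos(2^(3/4)*a/2))*exp(-2^(3/4)*a/2) + (C3*sin(2^(3/4)*a/2) + C4*cos(2^(3/4)*a/2))*exp(2^(3/4)*a/2)


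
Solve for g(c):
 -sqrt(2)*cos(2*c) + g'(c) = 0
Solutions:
 g(c) = C1 + sqrt(2)*sin(2*c)/2


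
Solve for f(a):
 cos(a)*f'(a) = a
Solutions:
 f(a) = C1 + Integral(a/cos(a), a)


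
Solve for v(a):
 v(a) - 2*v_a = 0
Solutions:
 v(a) = C1*exp(a/2)


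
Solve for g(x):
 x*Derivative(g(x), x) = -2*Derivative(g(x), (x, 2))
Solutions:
 g(x) = C1 + C2*erf(x/2)


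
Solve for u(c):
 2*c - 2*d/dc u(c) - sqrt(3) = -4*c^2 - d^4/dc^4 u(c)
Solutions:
 u(c) = C1 + C4*exp(2^(1/3)*c) + 2*c^3/3 + c^2/2 - sqrt(3)*c/2 + (C2*sin(2^(1/3)*sqrt(3)*c/2) + C3*cos(2^(1/3)*sqrt(3)*c/2))*exp(-2^(1/3)*c/2)


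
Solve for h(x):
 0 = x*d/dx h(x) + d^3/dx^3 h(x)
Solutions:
 h(x) = C1 + Integral(C2*airyai(-x) + C3*airybi(-x), x)


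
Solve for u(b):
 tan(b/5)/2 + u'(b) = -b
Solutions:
 u(b) = C1 - b^2/2 + 5*log(cos(b/5))/2


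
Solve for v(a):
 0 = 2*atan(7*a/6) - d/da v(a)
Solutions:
 v(a) = C1 + 2*a*atan(7*a/6) - 6*log(49*a^2 + 36)/7


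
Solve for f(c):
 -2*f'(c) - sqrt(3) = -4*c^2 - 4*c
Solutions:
 f(c) = C1 + 2*c^3/3 + c^2 - sqrt(3)*c/2


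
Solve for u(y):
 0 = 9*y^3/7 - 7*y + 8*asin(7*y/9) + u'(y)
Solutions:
 u(y) = C1 - 9*y^4/28 + 7*y^2/2 - 8*y*asin(7*y/9) - 8*sqrt(81 - 49*y^2)/7


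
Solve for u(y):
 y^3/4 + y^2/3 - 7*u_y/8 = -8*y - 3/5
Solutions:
 u(y) = C1 + y^4/14 + 8*y^3/63 + 32*y^2/7 + 24*y/35


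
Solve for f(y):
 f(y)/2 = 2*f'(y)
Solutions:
 f(y) = C1*exp(y/4)


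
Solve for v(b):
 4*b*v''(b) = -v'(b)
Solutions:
 v(b) = C1 + C2*b^(3/4)


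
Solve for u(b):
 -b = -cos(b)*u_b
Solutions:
 u(b) = C1 + Integral(b/cos(b), b)


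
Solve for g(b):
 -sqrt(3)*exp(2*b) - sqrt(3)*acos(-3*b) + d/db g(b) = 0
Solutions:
 g(b) = C1 + sqrt(3)*(b*acos(-3*b) + sqrt(1 - 9*b^2)/3) + sqrt(3)*exp(2*b)/2


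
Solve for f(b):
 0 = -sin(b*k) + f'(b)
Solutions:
 f(b) = C1 - cos(b*k)/k


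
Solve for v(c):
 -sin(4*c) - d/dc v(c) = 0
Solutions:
 v(c) = C1 + cos(4*c)/4


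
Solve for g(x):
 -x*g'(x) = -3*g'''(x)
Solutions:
 g(x) = C1 + Integral(C2*airyai(3^(2/3)*x/3) + C3*airybi(3^(2/3)*x/3), x)


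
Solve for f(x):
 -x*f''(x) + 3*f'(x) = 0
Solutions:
 f(x) = C1 + C2*x^4


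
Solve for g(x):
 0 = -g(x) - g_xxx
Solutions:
 g(x) = C3*exp(-x) + (C1*sin(sqrt(3)*x/2) + C2*cos(sqrt(3)*x/2))*exp(x/2)


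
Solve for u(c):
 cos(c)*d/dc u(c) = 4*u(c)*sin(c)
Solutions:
 u(c) = C1/cos(c)^4


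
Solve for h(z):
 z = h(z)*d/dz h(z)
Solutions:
 h(z) = -sqrt(C1 + z^2)
 h(z) = sqrt(C1 + z^2)


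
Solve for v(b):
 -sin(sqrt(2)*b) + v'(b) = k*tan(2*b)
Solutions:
 v(b) = C1 - k*log(cos(2*b))/2 - sqrt(2)*cos(sqrt(2)*b)/2


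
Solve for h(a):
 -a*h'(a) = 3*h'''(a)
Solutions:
 h(a) = C1 + Integral(C2*airyai(-3^(2/3)*a/3) + C3*airybi(-3^(2/3)*a/3), a)


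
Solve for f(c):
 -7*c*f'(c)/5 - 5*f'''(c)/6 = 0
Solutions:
 f(c) = C1 + Integral(C2*airyai(-210^(1/3)*c/5) + C3*airybi(-210^(1/3)*c/5), c)


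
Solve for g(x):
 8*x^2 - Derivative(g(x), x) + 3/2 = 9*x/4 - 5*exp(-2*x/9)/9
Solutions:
 g(x) = C1 + 8*x^3/3 - 9*x^2/8 + 3*x/2 - 5*exp(-2*x/9)/2


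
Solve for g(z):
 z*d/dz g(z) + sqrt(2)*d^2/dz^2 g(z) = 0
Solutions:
 g(z) = C1 + C2*erf(2^(1/4)*z/2)


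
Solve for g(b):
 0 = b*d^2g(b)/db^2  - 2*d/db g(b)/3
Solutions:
 g(b) = C1 + C2*b^(5/3)


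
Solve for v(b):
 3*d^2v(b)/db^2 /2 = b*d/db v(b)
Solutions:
 v(b) = C1 + C2*erfi(sqrt(3)*b/3)


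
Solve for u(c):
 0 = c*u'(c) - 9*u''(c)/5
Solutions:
 u(c) = C1 + C2*erfi(sqrt(10)*c/6)


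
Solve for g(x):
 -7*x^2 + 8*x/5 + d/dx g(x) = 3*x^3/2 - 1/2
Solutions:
 g(x) = C1 + 3*x^4/8 + 7*x^3/3 - 4*x^2/5 - x/2


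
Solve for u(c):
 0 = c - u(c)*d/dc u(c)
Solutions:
 u(c) = -sqrt(C1 + c^2)
 u(c) = sqrt(C1 + c^2)


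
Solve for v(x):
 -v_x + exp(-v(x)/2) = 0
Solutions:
 v(x) = 2*log(C1 + x/2)


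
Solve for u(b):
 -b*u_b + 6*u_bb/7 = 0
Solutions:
 u(b) = C1 + C2*erfi(sqrt(21)*b/6)


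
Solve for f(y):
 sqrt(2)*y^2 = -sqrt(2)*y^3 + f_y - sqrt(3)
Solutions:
 f(y) = C1 + sqrt(2)*y^4/4 + sqrt(2)*y^3/3 + sqrt(3)*y


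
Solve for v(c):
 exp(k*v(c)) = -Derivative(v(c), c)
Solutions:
 v(c) = Piecewise((log(1/(C1*k + c*k))/k, Ne(k, 0)), (nan, True))
 v(c) = Piecewise((C1 - c, Eq(k, 0)), (nan, True))


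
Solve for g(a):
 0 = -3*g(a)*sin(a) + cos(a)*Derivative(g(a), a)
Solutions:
 g(a) = C1/cos(a)^3


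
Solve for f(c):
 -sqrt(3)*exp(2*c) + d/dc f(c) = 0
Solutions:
 f(c) = C1 + sqrt(3)*exp(2*c)/2


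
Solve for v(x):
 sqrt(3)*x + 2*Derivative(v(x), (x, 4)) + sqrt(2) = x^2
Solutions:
 v(x) = C1 + C2*x + C3*x^2 + C4*x^3 + x^6/720 - sqrt(3)*x^5/240 - sqrt(2)*x^4/48


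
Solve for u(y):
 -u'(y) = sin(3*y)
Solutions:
 u(y) = C1 + cos(3*y)/3


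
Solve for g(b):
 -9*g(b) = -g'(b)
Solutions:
 g(b) = C1*exp(9*b)


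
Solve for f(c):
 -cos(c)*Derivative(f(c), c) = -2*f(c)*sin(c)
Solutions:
 f(c) = C1/cos(c)^2


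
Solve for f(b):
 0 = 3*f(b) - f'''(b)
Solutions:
 f(b) = C3*exp(3^(1/3)*b) + (C1*sin(3^(5/6)*b/2) + C2*cos(3^(5/6)*b/2))*exp(-3^(1/3)*b/2)


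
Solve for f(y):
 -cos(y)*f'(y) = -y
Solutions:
 f(y) = C1 + Integral(y/cos(y), y)


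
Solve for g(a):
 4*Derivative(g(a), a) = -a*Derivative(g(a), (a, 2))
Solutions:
 g(a) = C1 + C2/a^3


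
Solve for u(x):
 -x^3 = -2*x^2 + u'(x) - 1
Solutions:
 u(x) = C1 - x^4/4 + 2*x^3/3 + x


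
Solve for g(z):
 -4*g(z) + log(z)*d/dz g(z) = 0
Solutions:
 g(z) = C1*exp(4*li(z))


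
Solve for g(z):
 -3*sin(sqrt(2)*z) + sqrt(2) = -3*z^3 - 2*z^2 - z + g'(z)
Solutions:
 g(z) = C1 + 3*z^4/4 + 2*z^3/3 + z^2/2 + sqrt(2)*z + 3*sqrt(2)*cos(sqrt(2)*z)/2


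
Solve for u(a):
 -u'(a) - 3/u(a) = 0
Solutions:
 u(a) = -sqrt(C1 - 6*a)
 u(a) = sqrt(C1 - 6*a)


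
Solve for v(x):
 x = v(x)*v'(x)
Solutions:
 v(x) = -sqrt(C1 + x^2)
 v(x) = sqrt(C1 + x^2)


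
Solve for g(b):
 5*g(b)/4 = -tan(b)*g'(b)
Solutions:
 g(b) = C1/sin(b)^(5/4)


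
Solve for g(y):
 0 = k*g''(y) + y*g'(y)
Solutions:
 g(y) = C1 + C2*sqrt(k)*erf(sqrt(2)*y*sqrt(1/k)/2)


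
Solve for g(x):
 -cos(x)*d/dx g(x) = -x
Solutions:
 g(x) = C1 + Integral(x/cos(x), x)


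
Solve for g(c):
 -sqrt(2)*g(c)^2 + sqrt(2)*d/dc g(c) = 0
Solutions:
 g(c) = -1/(C1 + c)


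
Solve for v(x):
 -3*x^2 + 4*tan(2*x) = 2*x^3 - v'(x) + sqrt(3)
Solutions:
 v(x) = C1 + x^4/2 + x^3 + sqrt(3)*x + 2*log(cos(2*x))


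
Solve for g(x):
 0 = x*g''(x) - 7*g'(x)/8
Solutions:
 g(x) = C1 + C2*x^(15/8)


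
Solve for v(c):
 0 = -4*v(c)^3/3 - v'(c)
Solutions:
 v(c) = -sqrt(6)*sqrt(-1/(C1 - 4*c))/2
 v(c) = sqrt(6)*sqrt(-1/(C1 - 4*c))/2


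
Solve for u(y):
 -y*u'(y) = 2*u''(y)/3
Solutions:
 u(y) = C1 + C2*erf(sqrt(3)*y/2)


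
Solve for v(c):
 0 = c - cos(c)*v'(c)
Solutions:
 v(c) = C1 + Integral(c/cos(c), c)


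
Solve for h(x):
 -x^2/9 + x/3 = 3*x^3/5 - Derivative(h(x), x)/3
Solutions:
 h(x) = C1 + 9*x^4/20 + x^3/9 - x^2/2


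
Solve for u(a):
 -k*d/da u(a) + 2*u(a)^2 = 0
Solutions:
 u(a) = -k/(C1*k + 2*a)


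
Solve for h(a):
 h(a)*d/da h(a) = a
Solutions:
 h(a) = -sqrt(C1 + a^2)
 h(a) = sqrt(C1 + a^2)


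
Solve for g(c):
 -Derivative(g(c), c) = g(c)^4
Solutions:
 g(c) = (-3^(2/3) - 3*3^(1/6)*I)*(1/(C1 + c))^(1/3)/6
 g(c) = (-3^(2/3) + 3*3^(1/6)*I)*(1/(C1 + c))^(1/3)/6
 g(c) = (1/(C1 + 3*c))^(1/3)


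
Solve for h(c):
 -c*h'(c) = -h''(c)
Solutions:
 h(c) = C1 + C2*erfi(sqrt(2)*c/2)


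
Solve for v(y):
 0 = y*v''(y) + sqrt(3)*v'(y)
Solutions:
 v(y) = C1 + C2*y^(1 - sqrt(3))


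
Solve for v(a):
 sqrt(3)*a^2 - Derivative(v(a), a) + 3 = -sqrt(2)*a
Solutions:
 v(a) = C1 + sqrt(3)*a^3/3 + sqrt(2)*a^2/2 + 3*a


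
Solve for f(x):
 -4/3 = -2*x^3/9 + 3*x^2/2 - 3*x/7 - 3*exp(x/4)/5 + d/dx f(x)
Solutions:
 f(x) = C1 + x^4/18 - x^3/2 + 3*x^2/14 - 4*x/3 + 12*exp(x/4)/5


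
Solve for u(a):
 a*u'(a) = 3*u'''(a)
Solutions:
 u(a) = C1 + Integral(C2*airyai(3^(2/3)*a/3) + C3*airybi(3^(2/3)*a/3), a)


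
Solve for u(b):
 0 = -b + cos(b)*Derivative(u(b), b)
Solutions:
 u(b) = C1 + Integral(b/cos(b), b)


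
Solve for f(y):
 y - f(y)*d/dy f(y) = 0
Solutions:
 f(y) = -sqrt(C1 + y^2)
 f(y) = sqrt(C1 + y^2)


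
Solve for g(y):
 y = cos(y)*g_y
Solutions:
 g(y) = C1 + Integral(y/cos(y), y)


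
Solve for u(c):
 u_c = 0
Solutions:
 u(c) = C1


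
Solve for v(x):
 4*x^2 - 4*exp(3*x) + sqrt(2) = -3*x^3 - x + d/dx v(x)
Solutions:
 v(x) = C1 + 3*x^4/4 + 4*x^3/3 + x^2/2 + sqrt(2)*x - 4*exp(3*x)/3


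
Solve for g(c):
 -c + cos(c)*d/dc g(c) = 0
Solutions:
 g(c) = C1 + Integral(c/cos(c), c)


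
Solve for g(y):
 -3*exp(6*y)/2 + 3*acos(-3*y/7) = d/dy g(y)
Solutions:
 g(y) = C1 + 3*y*acos(-3*y/7) + sqrt(49 - 9*y^2) - exp(6*y)/4


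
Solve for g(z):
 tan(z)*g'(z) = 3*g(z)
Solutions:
 g(z) = C1*sin(z)^3


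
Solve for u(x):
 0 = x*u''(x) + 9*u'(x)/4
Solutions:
 u(x) = C1 + C2/x^(5/4)


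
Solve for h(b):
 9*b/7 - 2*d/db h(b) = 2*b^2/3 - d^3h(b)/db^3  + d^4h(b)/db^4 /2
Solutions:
 h(b) = C1 + C2*exp(b*(2*2^(2/3)/(3*sqrt(57) + 23)^(1/3) + 4 + 2^(1/3)*(3*sqrt(57) + 23)^(1/3))/6)*sin(2^(1/3)*sqrt(3)*b*(-(3*sqrt(57) + 23)^(1/3) + 2*2^(1/3)/(3*sqrt(57) + 23)^(1/3))/6) + C3*exp(b*(2*2^(2/3)/(3*sqrt(57) + 23)^(1/3) + 4 + 2^(1/3)*(3*sqrt(57) + 23)^(1/3))/6)*cos(2^(1/3)*sqrt(3)*b*(-(3*sqrt(57) + 23)^(1/3) + 2*2^(1/3)/(3*sqrt(57) + 23)^(1/3))/6) + C4*exp(b*(-2^(1/3)*(3*sqrt(57) + 23)^(1/3) - 2*2^(2/3)/(3*sqrt(57) + 23)^(1/3) + 2)/3) - b^3/9 + 9*b^2/28 - b/3


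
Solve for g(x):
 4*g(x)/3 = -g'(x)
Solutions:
 g(x) = C1*exp(-4*x/3)


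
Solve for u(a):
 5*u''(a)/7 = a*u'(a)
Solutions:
 u(a) = C1 + C2*erfi(sqrt(70)*a/10)


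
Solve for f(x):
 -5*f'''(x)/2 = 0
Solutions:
 f(x) = C1 + C2*x + C3*x^2


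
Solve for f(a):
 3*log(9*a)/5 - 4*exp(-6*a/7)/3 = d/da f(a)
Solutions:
 f(a) = C1 + 3*a*log(a)/5 + 3*a*(-1 + 2*log(3))/5 + 14*exp(-6*a/7)/9


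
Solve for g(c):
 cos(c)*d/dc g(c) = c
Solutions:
 g(c) = C1 + Integral(c/cos(c), c)


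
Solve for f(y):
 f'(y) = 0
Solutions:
 f(y) = C1


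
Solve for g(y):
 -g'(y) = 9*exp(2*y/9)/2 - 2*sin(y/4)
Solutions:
 g(y) = C1 - 81*exp(2*y/9)/4 - 8*cos(y/4)


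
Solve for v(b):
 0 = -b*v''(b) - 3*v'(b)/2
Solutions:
 v(b) = C1 + C2/sqrt(b)


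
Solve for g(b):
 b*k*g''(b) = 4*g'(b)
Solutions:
 g(b) = C1 + b^(((re(k) + 4)*re(k) + im(k)^2)/(re(k)^2 + im(k)^2))*(C2*sin(4*log(b)*Abs(im(k))/(re(k)^2 + im(k)^2)) + C3*cos(4*log(b)*im(k)/(re(k)^2 + im(k)^2)))


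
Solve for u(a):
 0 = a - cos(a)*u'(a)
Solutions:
 u(a) = C1 + Integral(a/cos(a), a)


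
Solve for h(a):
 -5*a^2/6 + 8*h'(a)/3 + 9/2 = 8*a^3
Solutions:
 h(a) = C1 + 3*a^4/4 + 5*a^3/48 - 27*a/16


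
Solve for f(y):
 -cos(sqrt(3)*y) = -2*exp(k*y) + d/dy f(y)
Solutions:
 f(y) = C1 - sqrt(3)*sin(sqrt(3)*y)/3 + 2*exp(k*y)/k


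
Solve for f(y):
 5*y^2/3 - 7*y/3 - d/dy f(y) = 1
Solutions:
 f(y) = C1 + 5*y^3/9 - 7*y^2/6 - y


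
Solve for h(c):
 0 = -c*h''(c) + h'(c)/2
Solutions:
 h(c) = C1 + C2*c^(3/2)


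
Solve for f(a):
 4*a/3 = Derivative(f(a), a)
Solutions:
 f(a) = C1 + 2*a^2/3


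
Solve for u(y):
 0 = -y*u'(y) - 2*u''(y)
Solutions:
 u(y) = C1 + C2*erf(y/2)


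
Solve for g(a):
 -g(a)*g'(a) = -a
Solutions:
 g(a) = -sqrt(C1 + a^2)
 g(a) = sqrt(C1 + a^2)


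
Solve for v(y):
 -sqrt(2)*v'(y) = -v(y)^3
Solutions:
 v(y) = -sqrt(-1/(C1 + sqrt(2)*y))
 v(y) = sqrt(-1/(C1 + sqrt(2)*y))


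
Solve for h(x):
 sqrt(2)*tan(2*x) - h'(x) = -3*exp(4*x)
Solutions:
 h(x) = C1 + 3*exp(4*x)/4 - sqrt(2)*log(cos(2*x))/2


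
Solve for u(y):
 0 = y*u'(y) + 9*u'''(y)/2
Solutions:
 u(y) = C1 + Integral(C2*airyai(-6^(1/3)*y/3) + C3*airybi(-6^(1/3)*y/3), y)


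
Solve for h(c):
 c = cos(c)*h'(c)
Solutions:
 h(c) = C1 + Integral(c/cos(c), c)


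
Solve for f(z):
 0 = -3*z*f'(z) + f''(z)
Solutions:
 f(z) = C1 + C2*erfi(sqrt(6)*z/2)


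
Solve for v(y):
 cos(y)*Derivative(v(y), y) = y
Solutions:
 v(y) = C1 + Integral(y/cos(y), y)


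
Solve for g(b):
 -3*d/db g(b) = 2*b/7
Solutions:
 g(b) = C1 - b^2/21


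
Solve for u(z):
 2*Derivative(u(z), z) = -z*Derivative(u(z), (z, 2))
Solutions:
 u(z) = C1 + C2/z


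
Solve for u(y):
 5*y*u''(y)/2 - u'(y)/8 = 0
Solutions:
 u(y) = C1 + C2*y^(21/20)


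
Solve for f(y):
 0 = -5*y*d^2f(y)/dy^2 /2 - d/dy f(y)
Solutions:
 f(y) = C1 + C2*y^(3/5)


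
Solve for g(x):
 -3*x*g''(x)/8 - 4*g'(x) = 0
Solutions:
 g(x) = C1 + C2/x^(29/3)


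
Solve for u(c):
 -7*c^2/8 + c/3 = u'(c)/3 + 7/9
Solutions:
 u(c) = C1 - 7*c^3/8 + c^2/2 - 7*c/3


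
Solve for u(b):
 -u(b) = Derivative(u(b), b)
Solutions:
 u(b) = C1*exp(-b)


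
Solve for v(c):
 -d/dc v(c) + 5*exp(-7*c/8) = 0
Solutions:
 v(c) = C1 - 40*exp(-7*c/8)/7


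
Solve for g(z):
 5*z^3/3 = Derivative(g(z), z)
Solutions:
 g(z) = C1 + 5*z^4/12


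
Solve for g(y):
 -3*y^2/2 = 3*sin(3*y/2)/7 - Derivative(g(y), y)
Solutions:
 g(y) = C1 + y^3/2 - 2*cos(3*y/2)/7


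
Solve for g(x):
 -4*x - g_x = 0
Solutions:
 g(x) = C1 - 2*x^2


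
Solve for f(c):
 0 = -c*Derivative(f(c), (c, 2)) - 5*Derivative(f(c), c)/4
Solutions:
 f(c) = C1 + C2/c^(1/4)


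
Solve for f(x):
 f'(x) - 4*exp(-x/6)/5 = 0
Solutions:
 f(x) = C1 - 24*exp(-x/6)/5


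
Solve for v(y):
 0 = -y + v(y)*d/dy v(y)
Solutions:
 v(y) = -sqrt(C1 + y^2)
 v(y) = sqrt(C1 + y^2)


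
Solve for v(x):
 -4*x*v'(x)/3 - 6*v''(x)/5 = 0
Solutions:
 v(x) = C1 + C2*erf(sqrt(5)*x/3)


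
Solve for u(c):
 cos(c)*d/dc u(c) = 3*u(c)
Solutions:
 u(c) = C1*(sin(c) + 1)^(3/2)/(sin(c) - 1)^(3/2)


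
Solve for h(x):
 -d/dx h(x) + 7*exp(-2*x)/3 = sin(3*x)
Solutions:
 h(x) = C1 + cos(3*x)/3 - 7*exp(-2*x)/6


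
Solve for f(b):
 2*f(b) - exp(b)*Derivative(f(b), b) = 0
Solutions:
 f(b) = C1*exp(-2*exp(-b))


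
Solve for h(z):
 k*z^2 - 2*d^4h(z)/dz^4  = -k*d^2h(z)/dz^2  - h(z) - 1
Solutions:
 h(z) = C1*exp(-z*sqrt(k - sqrt(k^2 + 8))/2) + C2*exp(z*sqrt(k - sqrt(k^2 + 8))/2) + C3*exp(-z*sqrt(k + sqrt(k^2 + 8))/2) + C4*exp(z*sqrt(k + sqrt(k^2 + 8))/2) + 2*k^2 - k*z^2 - 1


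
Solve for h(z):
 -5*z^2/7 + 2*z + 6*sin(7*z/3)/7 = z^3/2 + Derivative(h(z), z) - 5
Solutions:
 h(z) = C1 - z^4/8 - 5*z^3/21 + z^2 + 5*z - 18*cos(7*z/3)/49


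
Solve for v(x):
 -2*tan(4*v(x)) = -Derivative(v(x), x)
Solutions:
 v(x) = -asin(C1*exp(8*x))/4 + pi/4
 v(x) = asin(C1*exp(8*x))/4


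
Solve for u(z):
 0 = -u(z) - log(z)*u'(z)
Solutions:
 u(z) = C1*exp(-li(z))


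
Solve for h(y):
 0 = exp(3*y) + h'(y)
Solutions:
 h(y) = C1 - exp(3*y)/3


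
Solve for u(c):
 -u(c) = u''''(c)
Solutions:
 u(c) = (C1*sin(sqrt(2)*c/2) + C2*cos(sqrt(2)*c/2))*exp(-sqrt(2)*c/2) + (C3*sin(sqrt(2)*c/2) + C4*cos(sqrt(2)*c/2))*exp(sqrt(2)*c/2)


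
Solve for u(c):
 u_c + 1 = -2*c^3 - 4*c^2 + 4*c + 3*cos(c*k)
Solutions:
 u(c) = C1 - c^4/2 - 4*c^3/3 + 2*c^2 - c + 3*sin(c*k)/k


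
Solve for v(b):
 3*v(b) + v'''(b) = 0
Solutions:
 v(b) = C3*exp(-3^(1/3)*b) + (C1*sin(3^(5/6)*b/2) + C2*cos(3^(5/6)*b/2))*exp(3^(1/3)*b/2)


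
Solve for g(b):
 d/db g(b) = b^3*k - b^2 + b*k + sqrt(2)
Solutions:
 g(b) = C1 + b^4*k/4 - b^3/3 + b^2*k/2 + sqrt(2)*b


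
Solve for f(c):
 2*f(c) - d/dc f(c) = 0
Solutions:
 f(c) = C1*exp(2*c)


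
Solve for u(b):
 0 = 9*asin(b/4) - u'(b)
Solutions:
 u(b) = C1 + 9*b*asin(b/4) + 9*sqrt(16 - b^2)


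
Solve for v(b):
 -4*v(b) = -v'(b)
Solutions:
 v(b) = C1*exp(4*b)


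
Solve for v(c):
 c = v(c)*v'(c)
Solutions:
 v(c) = -sqrt(C1 + c^2)
 v(c) = sqrt(C1 + c^2)


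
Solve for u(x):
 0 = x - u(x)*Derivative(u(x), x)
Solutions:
 u(x) = -sqrt(C1 + x^2)
 u(x) = sqrt(C1 + x^2)


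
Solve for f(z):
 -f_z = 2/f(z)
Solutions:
 f(z) = -sqrt(C1 - 4*z)
 f(z) = sqrt(C1 - 4*z)


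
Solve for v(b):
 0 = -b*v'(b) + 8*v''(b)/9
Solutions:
 v(b) = C1 + C2*erfi(3*b/4)


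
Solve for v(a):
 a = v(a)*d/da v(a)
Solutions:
 v(a) = -sqrt(C1 + a^2)
 v(a) = sqrt(C1 + a^2)


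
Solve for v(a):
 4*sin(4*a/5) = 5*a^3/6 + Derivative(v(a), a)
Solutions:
 v(a) = C1 - 5*a^4/24 - 5*cos(4*a/5)


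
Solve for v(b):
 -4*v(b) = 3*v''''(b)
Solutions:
 v(b) = (C1*sin(3^(3/4)*b/3) + C2*cos(3^(3/4)*b/3))*exp(-3^(3/4)*b/3) + (C3*sin(3^(3/4)*b/3) + C4*cos(3^(3/4)*b/3))*exp(3^(3/4)*b/3)


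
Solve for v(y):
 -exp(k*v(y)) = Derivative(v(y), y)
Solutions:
 v(y) = Piecewise((log(1/(C1*k + k*y))/k, Ne(k, 0)), (nan, True))
 v(y) = Piecewise((C1 - y, Eq(k, 0)), (nan, True))


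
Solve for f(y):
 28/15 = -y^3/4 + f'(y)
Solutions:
 f(y) = C1 + y^4/16 + 28*y/15


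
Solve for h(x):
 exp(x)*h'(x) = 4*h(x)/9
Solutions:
 h(x) = C1*exp(-4*exp(-x)/9)


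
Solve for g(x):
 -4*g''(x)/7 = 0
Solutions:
 g(x) = C1 + C2*x


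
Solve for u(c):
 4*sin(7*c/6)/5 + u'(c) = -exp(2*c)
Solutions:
 u(c) = C1 - exp(2*c)/2 + 24*cos(7*c/6)/35


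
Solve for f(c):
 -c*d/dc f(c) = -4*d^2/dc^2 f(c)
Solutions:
 f(c) = C1 + C2*erfi(sqrt(2)*c/4)


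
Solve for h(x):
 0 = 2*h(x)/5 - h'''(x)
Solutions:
 h(x) = C3*exp(2^(1/3)*5^(2/3)*x/5) + (C1*sin(2^(1/3)*sqrt(3)*5^(2/3)*x/10) + C2*cos(2^(1/3)*sqrt(3)*5^(2/3)*x/10))*exp(-2^(1/3)*5^(2/3)*x/10)


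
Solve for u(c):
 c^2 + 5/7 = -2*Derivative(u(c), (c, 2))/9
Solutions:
 u(c) = C1 + C2*c - 3*c^4/8 - 45*c^2/28


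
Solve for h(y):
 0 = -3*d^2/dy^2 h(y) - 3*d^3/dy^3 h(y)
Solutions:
 h(y) = C1 + C2*y + C3*exp(-y)


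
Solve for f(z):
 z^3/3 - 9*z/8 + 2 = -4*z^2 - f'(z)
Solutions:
 f(z) = C1 - z^4/12 - 4*z^3/3 + 9*z^2/16 - 2*z


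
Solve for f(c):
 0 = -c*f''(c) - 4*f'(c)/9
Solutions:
 f(c) = C1 + C2*c^(5/9)


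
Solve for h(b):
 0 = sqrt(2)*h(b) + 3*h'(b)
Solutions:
 h(b) = C1*exp(-sqrt(2)*b/3)


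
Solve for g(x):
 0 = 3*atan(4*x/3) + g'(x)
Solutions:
 g(x) = C1 - 3*x*atan(4*x/3) + 9*log(16*x^2 + 9)/8


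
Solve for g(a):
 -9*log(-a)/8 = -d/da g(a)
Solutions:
 g(a) = C1 + 9*a*log(-a)/8 - 9*a/8


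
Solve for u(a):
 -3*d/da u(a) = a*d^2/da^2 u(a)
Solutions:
 u(a) = C1 + C2/a^2


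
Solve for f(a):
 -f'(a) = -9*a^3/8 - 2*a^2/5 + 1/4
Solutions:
 f(a) = C1 + 9*a^4/32 + 2*a^3/15 - a/4


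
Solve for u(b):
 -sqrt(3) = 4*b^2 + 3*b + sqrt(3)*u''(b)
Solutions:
 u(b) = C1 + C2*b - sqrt(3)*b^4/9 - sqrt(3)*b^3/6 - b^2/2


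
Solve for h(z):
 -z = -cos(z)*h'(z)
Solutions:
 h(z) = C1 + Integral(z/cos(z), z)


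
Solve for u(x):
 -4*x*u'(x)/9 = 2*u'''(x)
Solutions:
 u(x) = C1 + Integral(C2*airyai(-6^(1/3)*x/3) + C3*airybi(-6^(1/3)*x/3), x)


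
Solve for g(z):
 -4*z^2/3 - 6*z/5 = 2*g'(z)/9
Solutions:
 g(z) = C1 - 2*z^3 - 27*z^2/10


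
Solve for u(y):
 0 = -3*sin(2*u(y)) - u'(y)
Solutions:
 u(y) = pi - acos((-C1 - exp(12*y))/(C1 - exp(12*y)))/2
 u(y) = acos((-C1 - exp(12*y))/(C1 - exp(12*y)))/2


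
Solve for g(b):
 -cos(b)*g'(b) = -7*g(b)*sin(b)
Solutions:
 g(b) = C1/cos(b)^7


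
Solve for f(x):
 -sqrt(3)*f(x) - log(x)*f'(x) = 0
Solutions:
 f(x) = C1*exp(-sqrt(3)*li(x))


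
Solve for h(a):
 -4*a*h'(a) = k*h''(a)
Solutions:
 h(a) = C1 + C2*sqrt(k)*erf(sqrt(2)*a*sqrt(1/k))


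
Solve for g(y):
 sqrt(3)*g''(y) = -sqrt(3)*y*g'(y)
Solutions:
 g(y) = C1 + C2*erf(sqrt(2)*y/2)


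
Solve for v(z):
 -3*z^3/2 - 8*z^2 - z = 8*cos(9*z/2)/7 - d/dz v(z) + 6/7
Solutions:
 v(z) = C1 + 3*z^4/8 + 8*z^3/3 + z^2/2 + 6*z/7 + 16*sin(9*z/2)/63


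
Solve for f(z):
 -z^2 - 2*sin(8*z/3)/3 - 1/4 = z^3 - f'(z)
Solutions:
 f(z) = C1 + z^4/4 + z^3/3 + z/4 - cos(8*z/3)/4


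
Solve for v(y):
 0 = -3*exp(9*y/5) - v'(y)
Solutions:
 v(y) = C1 - 5*exp(9*y/5)/3


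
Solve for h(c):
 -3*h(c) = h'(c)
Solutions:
 h(c) = C1*exp(-3*c)


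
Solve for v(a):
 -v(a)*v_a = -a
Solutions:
 v(a) = -sqrt(C1 + a^2)
 v(a) = sqrt(C1 + a^2)


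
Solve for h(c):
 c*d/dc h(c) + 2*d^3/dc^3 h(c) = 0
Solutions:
 h(c) = C1 + Integral(C2*airyai(-2^(2/3)*c/2) + C3*airybi(-2^(2/3)*c/2), c)


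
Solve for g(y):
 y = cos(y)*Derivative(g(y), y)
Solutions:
 g(y) = C1 + Integral(y/cos(y), y)


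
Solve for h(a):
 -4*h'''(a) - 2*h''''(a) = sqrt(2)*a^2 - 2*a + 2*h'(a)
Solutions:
 h(a) = C1 + C2*exp(a*(-8 + 8*2^(1/3)/(3*sqrt(177) + 43)^(1/3) + 2^(2/3)*(3*sqrt(177) + 43)^(1/3))/12)*sin(2^(1/3)*sqrt(3)*a*(-2^(1/3)*(3*sqrt(177) + 43)^(1/3) + 8/(3*sqrt(177) + 43)^(1/3))/12) + C3*exp(a*(-8 + 8*2^(1/3)/(3*sqrt(177) + 43)^(1/3) + 2^(2/3)*(3*sqrt(177) + 43)^(1/3))/12)*cos(2^(1/3)*sqrt(3)*a*(-2^(1/3)*(3*sqrt(177) + 43)^(1/3) + 8/(3*sqrt(177) + 43)^(1/3))/12) + C4*exp(-a*(8*2^(1/3)/(3*sqrt(177) + 43)^(1/3) + 4 + 2^(2/3)*(3*sqrt(177) + 43)^(1/3))/6) - sqrt(2)*a^3/6 + a^2/2 + 2*sqrt(2)*a


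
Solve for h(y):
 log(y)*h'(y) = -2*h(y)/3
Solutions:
 h(y) = C1*exp(-2*li(y)/3)


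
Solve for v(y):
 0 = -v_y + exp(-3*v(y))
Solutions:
 v(y) = log(C1 + 3*y)/3
 v(y) = log((-3^(1/3) - 3^(5/6)*I)*(C1 + y)^(1/3)/2)
 v(y) = log((-3^(1/3) + 3^(5/6)*I)*(C1 + y)^(1/3)/2)


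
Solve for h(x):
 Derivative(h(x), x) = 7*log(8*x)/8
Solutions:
 h(x) = C1 + 7*x*log(x)/8 - 7*x/8 + 21*x*log(2)/8


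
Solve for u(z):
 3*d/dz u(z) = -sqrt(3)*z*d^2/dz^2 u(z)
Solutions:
 u(z) = C1 + C2*z^(1 - sqrt(3))


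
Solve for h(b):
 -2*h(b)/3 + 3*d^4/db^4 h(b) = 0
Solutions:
 h(b) = C1*exp(-2^(1/4)*sqrt(3)*b/3) + C2*exp(2^(1/4)*sqrt(3)*b/3) + C3*sin(2^(1/4)*sqrt(3)*b/3) + C4*cos(2^(1/4)*sqrt(3)*b/3)


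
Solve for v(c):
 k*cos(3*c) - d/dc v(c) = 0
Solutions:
 v(c) = C1 + k*sin(3*c)/3


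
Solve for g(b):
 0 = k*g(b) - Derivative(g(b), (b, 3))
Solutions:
 g(b) = C1*exp(b*k^(1/3)) + C2*exp(b*k^(1/3)*(-1 + sqrt(3)*I)/2) + C3*exp(-b*k^(1/3)*(1 + sqrt(3)*I)/2)


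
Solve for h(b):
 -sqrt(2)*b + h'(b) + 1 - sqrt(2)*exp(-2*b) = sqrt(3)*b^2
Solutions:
 h(b) = C1 + sqrt(3)*b^3/3 + sqrt(2)*b^2/2 - b - sqrt(2)*exp(-2*b)/2


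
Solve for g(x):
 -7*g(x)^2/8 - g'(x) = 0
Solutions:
 g(x) = 8/(C1 + 7*x)


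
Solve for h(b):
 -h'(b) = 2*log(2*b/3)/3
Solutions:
 h(b) = C1 - 2*b*log(b)/3 - 2*b*log(2)/3 + 2*b/3 + 2*b*log(3)/3


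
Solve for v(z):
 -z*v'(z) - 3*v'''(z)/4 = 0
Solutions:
 v(z) = C1 + Integral(C2*airyai(-6^(2/3)*z/3) + C3*airybi(-6^(2/3)*z/3), z)


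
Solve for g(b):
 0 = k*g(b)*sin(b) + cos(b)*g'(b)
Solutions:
 g(b) = C1*exp(k*log(cos(b)))


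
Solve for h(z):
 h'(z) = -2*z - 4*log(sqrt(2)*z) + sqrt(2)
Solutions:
 h(z) = C1 - z^2 - 4*z*log(z) - z*log(4) + sqrt(2)*z + 4*z


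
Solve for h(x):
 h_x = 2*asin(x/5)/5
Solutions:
 h(x) = C1 + 2*x*asin(x/5)/5 + 2*sqrt(25 - x^2)/5


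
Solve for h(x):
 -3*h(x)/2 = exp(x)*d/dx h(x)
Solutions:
 h(x) = C1*exp(3*exp(-x)/2)


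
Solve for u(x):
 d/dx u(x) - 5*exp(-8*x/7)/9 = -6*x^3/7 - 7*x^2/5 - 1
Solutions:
 u(x) = C1 - 3*x^4/14 - 7*x^3/15 - x - 35*exp(-8*x/7)/72


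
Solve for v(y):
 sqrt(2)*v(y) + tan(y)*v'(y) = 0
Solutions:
 v(y) = C1/sin(y)^(sqrt(2))


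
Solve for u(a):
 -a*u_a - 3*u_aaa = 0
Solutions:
 u(a) = C1 + Integral(C2*airyai(-3^(2/3)*a/3) + C3*airybi(-3^(2/3)*a/3), a)


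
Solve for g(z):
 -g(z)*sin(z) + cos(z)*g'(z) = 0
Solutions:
 g(z) = C1/cos(z)


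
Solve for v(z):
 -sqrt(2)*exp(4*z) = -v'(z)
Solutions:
 v(z) = C1 + sqrt(2)*exp(4*z)/4


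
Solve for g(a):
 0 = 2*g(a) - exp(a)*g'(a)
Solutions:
 g(a) = C1*exp(-2*exp(-a))


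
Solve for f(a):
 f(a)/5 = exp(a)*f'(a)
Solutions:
 f(a) = C1*exp(-exp(-a)/5)


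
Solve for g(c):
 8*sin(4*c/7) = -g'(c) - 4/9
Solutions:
 g(c) = C1 - 4*c/9 + 14*cos(4*c/7)


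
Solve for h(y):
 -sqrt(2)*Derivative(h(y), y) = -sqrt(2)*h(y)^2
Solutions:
 h(y) = -1/(C1 + y)


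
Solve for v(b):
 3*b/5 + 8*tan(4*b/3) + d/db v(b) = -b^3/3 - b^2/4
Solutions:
 v(b) = C1 - b^4/12 - b^3/12 - 3*b^2/10 + 6*log(cos(4*b/3))


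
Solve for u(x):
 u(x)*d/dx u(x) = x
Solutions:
 u(x) = -sqrt(C1 + x^2)
 u(x) = sqrt(C1 + x^2)


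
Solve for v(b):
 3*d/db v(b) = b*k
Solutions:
 v(b) = C1 + b^2*k/6


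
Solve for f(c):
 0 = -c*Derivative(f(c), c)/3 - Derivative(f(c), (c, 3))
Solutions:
 f(c) = C1 + Integral(C2*airyai(-3^(2/3)*c/3) + C3*airybi(-3^(2/3)*c/3), c)


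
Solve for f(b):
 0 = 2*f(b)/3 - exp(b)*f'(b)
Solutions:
 f(b) = C1*exp(-2*exp(-b)/3)


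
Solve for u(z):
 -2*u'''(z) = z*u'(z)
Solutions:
 u(z) = C1 + Integral(C2*airyai(-2^(2/3)*z/2) + C3*airybi(-2^(2/3)*z/2), z)


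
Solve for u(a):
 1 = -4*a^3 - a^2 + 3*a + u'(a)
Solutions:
 u(a) = C1 + a^4 + a^3/3 - 3*a^2/2 + a


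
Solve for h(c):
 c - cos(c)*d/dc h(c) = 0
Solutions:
 h(c) = C1 + Integral(c/cos(c), c)


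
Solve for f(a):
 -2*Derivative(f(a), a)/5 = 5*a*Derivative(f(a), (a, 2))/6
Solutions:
 f(a) = C1 + C2*a^(13/25)


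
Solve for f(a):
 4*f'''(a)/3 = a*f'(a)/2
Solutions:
 f(a) = C1 + Integral(C2*airyai(3^(1/3)*a/2) + C3*airybi(3^(1/3)*a/2), a)


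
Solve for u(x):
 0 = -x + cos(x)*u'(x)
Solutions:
 u(x) = C1 + Integral(x/cos(x), x)


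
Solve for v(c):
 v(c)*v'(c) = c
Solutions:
 v(c) = -sqrt(C1 + c^2)
 v(c) = sqrt(C1 + c^2)


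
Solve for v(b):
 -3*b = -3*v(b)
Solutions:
 v(b) = b


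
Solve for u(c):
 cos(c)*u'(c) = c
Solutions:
 u(c) = C1 + Integral(c/cos(c), c)


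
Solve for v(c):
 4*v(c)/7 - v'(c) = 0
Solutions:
 v(c) = C1*exp(4*c/7)


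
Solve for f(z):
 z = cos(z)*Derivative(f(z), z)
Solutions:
 f(z) = C1 + Integral(z/cos(z), z)


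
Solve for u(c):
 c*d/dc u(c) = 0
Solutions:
 u(c) = C1


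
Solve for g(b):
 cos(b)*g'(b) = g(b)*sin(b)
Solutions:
 g(b) = C1/cos(b)


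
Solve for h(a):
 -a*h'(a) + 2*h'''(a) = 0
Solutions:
 h(a) = C1 + Integral(C2*airyai(2^(2/3)*a/2) + C3*airybi(2^(2/3)*a/2), a)


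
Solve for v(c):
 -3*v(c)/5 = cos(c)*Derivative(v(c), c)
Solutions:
 v(c) = C1*(sin(c) - 1)^(3/10)/(sin(c) + 1)^(3/10)


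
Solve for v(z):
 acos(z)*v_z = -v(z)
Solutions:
 v(z) = C1*exp(-Integral(1/acos(z), z))


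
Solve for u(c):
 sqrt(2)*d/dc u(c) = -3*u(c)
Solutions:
 u(c) = C1*exp(-3*sqrt(2)*c/2)


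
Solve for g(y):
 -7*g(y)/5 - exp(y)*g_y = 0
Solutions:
 g(y) = C1*exp(7*exp(-y)/5)


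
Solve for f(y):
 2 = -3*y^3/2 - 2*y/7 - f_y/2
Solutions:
 f(y) = C1 - 3*y^4/4 - 2*y^2/7 - 4*y


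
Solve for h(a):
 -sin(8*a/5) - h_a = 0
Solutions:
 h(a) = C1 + 5*cos(8*a/5)/8


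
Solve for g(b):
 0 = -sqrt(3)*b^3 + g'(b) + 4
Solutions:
 g(b) = C1 + sqrt(3)*b^4/4 - 4*b


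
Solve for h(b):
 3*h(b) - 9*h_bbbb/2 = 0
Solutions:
 h(b) = C1*exp(-2^(1/4)*3^(3/4)*b/3) + C2*exp(2^(1/4)*3^(3/4)*b/3) + C3*sin(2^(1/4)*3^(3/4)*b/3) + C4*cos(2^(1/4)*3^(3/4)*b/3)


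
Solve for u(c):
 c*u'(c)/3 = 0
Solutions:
 u(c) = C1


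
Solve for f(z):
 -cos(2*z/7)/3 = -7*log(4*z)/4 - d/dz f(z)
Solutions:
 f(z) = C1 - 7*z*log(z)/4 - 7*z*log(2)/2 + 7*z/4 + 7*sin(2*z/7)/6


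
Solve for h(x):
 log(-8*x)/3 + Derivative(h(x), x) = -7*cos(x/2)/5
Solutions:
 h(x) = C1 - x*log(-x)/3 - x*log(2) + x/3 - 14*sin(x/2)/5


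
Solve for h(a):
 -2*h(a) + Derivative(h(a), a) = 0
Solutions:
 h(a) = C1*exp(2*a)


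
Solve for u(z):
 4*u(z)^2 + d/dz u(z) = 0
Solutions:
 u(z) = 1/(C1 + 4*z)


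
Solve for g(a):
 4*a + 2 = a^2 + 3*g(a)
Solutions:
 g(a) = -a^2/3 + 4*a/3 + 2/3


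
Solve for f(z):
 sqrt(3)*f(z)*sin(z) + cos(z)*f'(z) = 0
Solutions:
 f(z) = C1*cos(z)^(sqrt(3))


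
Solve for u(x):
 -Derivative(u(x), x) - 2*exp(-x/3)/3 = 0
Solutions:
 u(x) = C1 + 2*exp(-x/3)


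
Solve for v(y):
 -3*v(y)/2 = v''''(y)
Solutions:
 v(y) = (C1*sin(6^(1/4)*y/2) + C2*cos(6^(1/4)*y/2))*exp(-6^(1/4)*y/2) + (C3*sin(6^(1/4)*y/2) + C4*cos(6^(1/4)*y/2))*exp(6^(1/4)*y/2)


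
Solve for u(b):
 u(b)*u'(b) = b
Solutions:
 u(b) = -sqrt(C1 + b^2)
 u(b) = sqrt(C1 + b^2)


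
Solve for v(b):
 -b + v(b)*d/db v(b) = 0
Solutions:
 v(b) = -sqrt(C1 + b^2)
 v(b) = sqrt(C1 + b^2)


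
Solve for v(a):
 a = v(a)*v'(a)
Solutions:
 v(a) = -sqrt(C1 + a^2)
 v(a) = sqrt(C1 + a^2)


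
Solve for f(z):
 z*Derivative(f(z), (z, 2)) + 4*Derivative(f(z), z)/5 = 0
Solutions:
 f(z) = C1 + C2*z^(1/5)


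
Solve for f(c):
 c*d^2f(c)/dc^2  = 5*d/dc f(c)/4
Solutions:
 f(c) = C1 + C2*c^(9/4)


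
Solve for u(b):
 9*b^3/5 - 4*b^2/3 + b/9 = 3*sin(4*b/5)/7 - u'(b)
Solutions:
 u(b) = C1 - 9*b^4/20 + 4*b^3/9 - b^2/18 - 15*cos(4*b/5)/28


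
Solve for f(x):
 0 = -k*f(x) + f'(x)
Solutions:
 f(x) = C1*exp(k*x)


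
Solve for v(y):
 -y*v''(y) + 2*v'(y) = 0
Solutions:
 v(y) = C1 + C2*y^3


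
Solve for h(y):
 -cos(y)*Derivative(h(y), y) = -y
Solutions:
 h(y) = C1 + Integral(y/cos(y), y)


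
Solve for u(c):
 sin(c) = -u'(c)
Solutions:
 u(c) = C1 + cos(c)


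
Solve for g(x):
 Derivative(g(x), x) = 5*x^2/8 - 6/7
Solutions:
 g(x) = C1 + 5*x^3/24 - 6*x/7


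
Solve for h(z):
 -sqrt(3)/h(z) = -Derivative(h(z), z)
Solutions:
 h(z) = -sqrt(C1 + 2*sqrt(3)*z)
 h(z) = sqrt(C1 + 2*sqrt(3)*z)


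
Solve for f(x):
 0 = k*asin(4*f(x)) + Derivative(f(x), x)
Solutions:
 Integral(1/asin(4*_y), (_y, f(x))) = C1 - k*x


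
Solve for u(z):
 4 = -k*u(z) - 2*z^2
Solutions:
 u(z) = 2*(-z^2 - 2)/k


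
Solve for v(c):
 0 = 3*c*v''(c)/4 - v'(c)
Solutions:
 v(c) = C1 + C2*c^(7/3)


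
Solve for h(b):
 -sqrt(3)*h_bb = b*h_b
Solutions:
 h(b) = C1 + C2*erf(sqrt(2)*3^(3/4)*b/6)


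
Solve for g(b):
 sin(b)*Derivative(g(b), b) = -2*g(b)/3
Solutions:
 g(b) = C1*(cos(b) + 1)^(1/3)/(cos(b) - 1)^(1/3)


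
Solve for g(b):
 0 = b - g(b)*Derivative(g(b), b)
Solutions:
 g(b) = -sqrt(C1 + b^2)
 g(b) = sqrt(C1 + b^2)


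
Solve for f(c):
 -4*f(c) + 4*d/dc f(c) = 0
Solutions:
 f(c) = C1*exp(c)


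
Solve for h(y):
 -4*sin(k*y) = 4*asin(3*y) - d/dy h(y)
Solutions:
 h(y) = C1 + 4*y*asin(3*y) + 4*sqrt(1 - 9*y^2)/3 + 4*Piecewise((-cos(k*y)/k, Ne(k, 0)), (0, True))


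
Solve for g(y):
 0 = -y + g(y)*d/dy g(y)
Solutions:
 g(y) = -sqrt(C1 + y^2)
 g(y) = sqrt(C1 + y^2)


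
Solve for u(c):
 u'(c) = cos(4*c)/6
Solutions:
 u(c) = C1 + sin(4*c)/24


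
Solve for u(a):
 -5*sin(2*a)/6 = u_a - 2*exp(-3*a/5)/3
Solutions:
 u(a) = C1 + 5*cos(2*a)/12 - 10*exp(-3*a/5)/9


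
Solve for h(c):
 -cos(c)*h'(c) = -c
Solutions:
 h(c) = C1 + Integral(c/cos(c), c)


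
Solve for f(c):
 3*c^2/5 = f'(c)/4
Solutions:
 f(c) = C1 + 4*c^3/5


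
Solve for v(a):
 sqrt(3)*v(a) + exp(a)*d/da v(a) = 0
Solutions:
 v(a) = C1*exp(sqrt(3)*exp(-a))


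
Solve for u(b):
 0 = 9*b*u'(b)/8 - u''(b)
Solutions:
 u(b) = C1 + C2*erfi(3*b/4)


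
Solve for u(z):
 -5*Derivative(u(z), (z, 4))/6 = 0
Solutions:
 u(z) = C1 + C2*z + C3*z^2 + C4*z^3


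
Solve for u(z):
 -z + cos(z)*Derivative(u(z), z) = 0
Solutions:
 u(z) = C1 + Integral(z/cos(z), z)


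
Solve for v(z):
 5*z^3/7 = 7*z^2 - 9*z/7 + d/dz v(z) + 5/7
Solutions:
 v(z) = C1 + 5*z^4/28 - 7*z^3/3 + 9*z^2/14 - 5*z/7


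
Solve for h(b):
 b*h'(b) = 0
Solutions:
 h(b) = C1


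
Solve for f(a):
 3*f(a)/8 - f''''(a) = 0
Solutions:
 f(a) = C1*exp(-6^(1/4)*a/2) + C2*exp(6^(1/4)*a/2) + C3*sin(6^(1/4)*a/2) + C4*cos(6^(1/4)*a/2)
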